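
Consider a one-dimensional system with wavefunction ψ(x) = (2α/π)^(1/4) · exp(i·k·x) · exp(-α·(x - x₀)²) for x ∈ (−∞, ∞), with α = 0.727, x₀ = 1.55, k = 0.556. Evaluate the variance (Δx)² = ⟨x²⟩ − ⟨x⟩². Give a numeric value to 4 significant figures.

0.3439

Compute ⟨x⟩ and ⟨x²⟩ separately, then (Δx)² = ⟨x²⟩ − ⟨x⟩².
Gaussian moments (u = x − x₀): ∫u^(2j)·e^(−2αu²) du = (2j−1)!!/(4α)^j · √(π/(2α)), odd powers integrate to 0; here √(π/(2α)) = 1.4699.
⟨x⟩ = 1.5500 and ⟨x²⟩ = 2.7464.
(Δx)² = 2.7464 − (1.5500)² = 0.34388.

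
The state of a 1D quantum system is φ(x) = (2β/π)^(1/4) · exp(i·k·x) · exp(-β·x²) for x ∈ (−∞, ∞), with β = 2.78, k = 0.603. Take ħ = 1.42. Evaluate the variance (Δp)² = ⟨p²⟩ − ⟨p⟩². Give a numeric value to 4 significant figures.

Compute ⟨p⟩ and ⟨p²⟩ separately; (Δp)² = ⟨p²⟩ − ⟨p⟩².
Gaussian moments: ∫x^(2j)·e^(−2βx²) dx = (2j−1)!!/(4β)^j · √(π/(2β)), odd powers integrate to 0; here √(π/(2β)) = 0.75169. Derivatives: φ′ = (ik − 2βx)·φ, φ″ = ((ik − 2βx)² − 2β)·φ; the odd-in-x pieces drop out.
⟨p⟩ = 0.85626 and ⟨p²⟩ = 6.3388.
(Δp)² = 6.3388 − (0.85626)² = 5.6056.

5.606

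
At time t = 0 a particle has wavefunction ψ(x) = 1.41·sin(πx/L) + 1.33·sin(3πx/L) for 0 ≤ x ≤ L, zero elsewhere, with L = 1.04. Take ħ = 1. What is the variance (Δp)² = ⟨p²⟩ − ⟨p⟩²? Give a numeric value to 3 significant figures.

Compute ⟨p⟩ and ⟨p²⟩ separately; (Δp)² = ⟨p²⟩ − ⟨p⟩².
d²/dx² sin(jπx/L) = −(jπ/L)²·sin(jπx/L); on 0 ≤ x ≤ L, ∫sin²(jπx/L) dx = L/2 and ∫sin(jπx/L)·sin(lπx/L) dx = 0 for j ≠ l, so only diagonal terms survive in ∫|ψ|² and ∫ψ·ψ″; ∫ψ·ψ′ dx = [ψ²/2] between the walls = 0.
Normalization: ∫|ψ|² dx = 1.9536.
⟨p⟩ = 0.0000 and ⟨p²⟩ = 43.495.
(Δp)² = 43.495 − (0.0000)² = 43.495.

43.5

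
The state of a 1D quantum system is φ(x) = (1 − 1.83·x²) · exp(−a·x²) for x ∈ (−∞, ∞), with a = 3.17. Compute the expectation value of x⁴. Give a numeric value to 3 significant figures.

0.00689

⟨x⁴⟩ = ∫ x⁴·|φ|² dx / ∫|φ|² dx (integrals over the domain).
Expand each integrand as polynomial × e^(−2ax²) and use ∫x^(2j)·e^(−2ax²) dx = (2j−1)!!/(4a)^j · √(π/(2a)), odd powers → 0; here √(π/(2a)) = 0.70393.
State is unnormalized: ∫|φ|² dx = 0.54473, and ∫φ*·x⁴·φ dx = 0.0037537, so ⟨x⁴⟩ = 0.0037537 / 0.54473.
⟨x⁴⟩ = 0.0068909.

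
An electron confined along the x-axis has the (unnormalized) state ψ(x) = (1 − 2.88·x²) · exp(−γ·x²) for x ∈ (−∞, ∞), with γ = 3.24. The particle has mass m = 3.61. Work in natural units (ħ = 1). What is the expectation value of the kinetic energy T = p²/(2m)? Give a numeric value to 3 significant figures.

T = −(ħ²/2m) d²/dx², so ⟨T⟩ = −(ħ²/2m) ∫ ψ*·ψ'' dx / ∫|ψ|² dx; with m = 3.61.
Expand each integrand as polynomial × e^(−2γx²) and use ∫x^(2j)·e^(−2γx²) dx = (2j−1)!!/(4γ)^j · √(π/(2γ)), odd powers → 0; here √(π/(2γ)) = 0.69629. Differentiate with the product rule, d/dx e^(−γx²) = −2γx·e^(−γx²).
State is unnormalized: ∫|ψ|² dx = 0.48998, and ∫ψ*·(−ħ²/2m · ψ'') dx = 0.55934, so ⟨T⟩ = 0.55934 / 0.48998.
⟨T⟩ = 1.1416.

1.14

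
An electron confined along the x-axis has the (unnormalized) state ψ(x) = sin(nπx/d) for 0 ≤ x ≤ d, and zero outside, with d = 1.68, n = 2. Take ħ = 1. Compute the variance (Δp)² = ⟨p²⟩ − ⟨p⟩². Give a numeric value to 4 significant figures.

Compute ⟨p⟩ and ⟨p²⟩ separately; (Δp)² = ⟨p²⟩ − ⟨p⟩².
d/dx sin(nπx/d) = (nπ/d)·cos(nπx/d) and d²/dx² sin(nπx/d) = −(nπ/d)²·sin(nπx/d); on 0 ≤ x ≤ d, ∫sin²(nπx/d) dx = d/2 and ∫sin(nπx/d)·cos(nπx/d) dx = 0.
Normalization: ∫|ψ|² dx = 0.84000.
⟨p⟩ = 0.0000 and ⟨p²⟩ = 13.988.
(Δp)² = 13.988 − (0.0000)² = 13.988.

13.99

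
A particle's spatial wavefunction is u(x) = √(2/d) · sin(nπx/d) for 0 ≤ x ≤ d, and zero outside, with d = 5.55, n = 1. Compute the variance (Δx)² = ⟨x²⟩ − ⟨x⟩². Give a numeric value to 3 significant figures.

1.01

Compute ⟨x⟩ and ⟨x²⟩ separately, then (Δx)² = ⟨x²⟩ − ⟨x⟩².
With sin²θ = (1 − cos2θ)/2 on 0 ≤ x ≤ d: ∫sin²(nπx/d) dx = d/2, ∫x·sin²(nπx/d) dx = d²/4, ∫x²·sin²(nπx/d) dx = d³·(1/6 − 1/(4n²π²)); higher powers xᵏ the same way, integrating xᵏ·cos(2nπx/d) by parts.
⟨x⟩ = 2.7750 and ⟨x²⟩ = 8.7070.
(Δx)² = 8.7070 − (2.7750)² = 1.0064.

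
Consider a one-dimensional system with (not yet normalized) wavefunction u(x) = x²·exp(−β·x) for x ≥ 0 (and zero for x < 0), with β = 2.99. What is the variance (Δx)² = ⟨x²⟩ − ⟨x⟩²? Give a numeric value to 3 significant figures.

Compute ⟨x⟩ and ⟨x²⟩ separately, then (Δx)² = ⟨x²⟩ − ⟨x⟩².
Every integrand reduces to terms xʲ·e^(−2βx) on [0, ∞); use ∫₀^∞ xʲ·e^(−2βx) dx = j!/(2β)^(j+1).
Normalization: ∫|u|² dx = 0.0031384.
⟨x⟩ = 0.83612 and ⟨x²⟩ = 0.83892.
(Δx)² = 0.83892 − (0.83612)² = 0.13982.

0.140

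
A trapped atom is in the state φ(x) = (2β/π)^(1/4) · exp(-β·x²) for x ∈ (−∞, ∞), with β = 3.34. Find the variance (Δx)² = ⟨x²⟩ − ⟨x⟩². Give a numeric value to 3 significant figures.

0.0749

Compute ⟨x⟩ and ⟨x²⟩ separately, then (Δx)² = ⟨x²⟩ − ⟨x⟩².
Gaussian moments: ∫x^(2j)·e^(−2βx²) dx = (2j−1)!!/(4β)^j · √(π/(2β)), odd powers integrate to 0; here √(π/(2β)) = 0.68578.
⟨x⟩ = 0.0000 and ⟨x²⟩ = 0.074850.
(Δx)² = 0.074850 − (0.0000)² = 0.074850.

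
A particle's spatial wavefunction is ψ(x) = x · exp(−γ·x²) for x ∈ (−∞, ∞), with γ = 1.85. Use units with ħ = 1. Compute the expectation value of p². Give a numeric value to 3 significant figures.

p² ψ = −ħ² d²ψ/dx²; ⟨p²⟩ = −ħ² ∫ ψ*·ψ'' dx / ∫|ψ|² dx.
Expand each integrand as polynomial × e^(−2γx²) and use ∫x^(2j)·e^(−2γx²) dx = (2j−1)!!/(4γ)^j · √(π/(2γ)), odd powers → 0; here √(π/(2γ)) = 0.92145. Differentiate with the product rule, d/dx e^(−γx²) = −2γx·e^(−γx²).
State is unnormalized: ∫|ψ|² dx = 0.12452, and ∫ψ*·(−ħ² ψ'') dx = 0.69109, so ⟨p²⟩ = 0.69109 / 0.12452.
⟨p²⟩ = 5.5500.

5.55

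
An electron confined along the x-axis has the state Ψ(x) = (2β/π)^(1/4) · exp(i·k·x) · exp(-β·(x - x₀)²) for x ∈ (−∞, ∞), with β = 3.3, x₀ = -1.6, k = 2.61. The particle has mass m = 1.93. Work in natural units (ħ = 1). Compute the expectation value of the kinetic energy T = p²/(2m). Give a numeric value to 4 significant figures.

T = −(ħ²/2m) d²/dx², so ⟨T⟩ = −(ħ²/2m) ∫ Ψ*·Ψ'' dx; with m = 1.93.
Gaussian moments (u = x − x₀): ∫u^(2j)·e^(−2βu²) du = (2j−1)!!/(4β)^j · √(π/(2β)), odd powers integrate to 0; here √(π/(2β)) = 0.68993. Derivatives: Ψ′ = (ik − 2βu)·Ψ, Ψ″ = ((ik − 2βu)² − 2β)·Ψ; the odd-in-u pieces drop out.
⟨T⟩ = 2.6197.

2.620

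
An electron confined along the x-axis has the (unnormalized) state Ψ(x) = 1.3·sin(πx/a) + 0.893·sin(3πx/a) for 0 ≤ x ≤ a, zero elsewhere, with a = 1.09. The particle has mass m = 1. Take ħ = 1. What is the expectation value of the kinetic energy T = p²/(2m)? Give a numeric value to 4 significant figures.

14.81

T = −(ħ²/2m) d²/dx², so ⟨T⟩ = −(ħ²/2m) ∫ Ψ*·Ψ'' dx / ∫|Ψ|² dx; with m = 1.
d²/dx² sin(jπx/a) = −(jπ/a)²·sin(jπx/a); on 0 ≤ x ≤ a, ∫sin²(jπx/a) dx = a/2 and ∫sin(jπx/a)·sin(lπx/a) dx = 0 for j ≠ l, so only diagonal terms survive in ∫|Ψ|² and ∫Ψ·Ψ″; ∫Ψ·Ψ′ dx = [Ψ²/2] between the walls = 0.
State is unnormalized: ∫|Ψ|² dx = 1.3557, and ∫Ψ*·(−ħ²/2m · Ψ'') dx = 20.072, so ⟨T⟩ = 20.072 / 1.3557.
⟨T⟩ = 14.806.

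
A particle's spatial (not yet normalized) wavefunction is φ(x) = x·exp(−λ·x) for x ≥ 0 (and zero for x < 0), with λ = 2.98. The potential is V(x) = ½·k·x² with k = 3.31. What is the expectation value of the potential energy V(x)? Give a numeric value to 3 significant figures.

⟨V⟩ = ∫ V(x)·|φ|² dx / ∫|φ|² dx.
Every integrand reduces to terms xʲ·e^(−2λx) on [0, ∞); use ∫₀^∞ xʲ·e^(−2λx) dx = j!/(2λ)^(j+1).
State is unnormalized: ∫|φ|² dx = 0.0094469, and ∫φ*·V(x)·φ dx = 0.0052818, so ⟨V⟩ = 0.0052818 / 0.0094469.
⟨V⟩ = 0.55910.

0.559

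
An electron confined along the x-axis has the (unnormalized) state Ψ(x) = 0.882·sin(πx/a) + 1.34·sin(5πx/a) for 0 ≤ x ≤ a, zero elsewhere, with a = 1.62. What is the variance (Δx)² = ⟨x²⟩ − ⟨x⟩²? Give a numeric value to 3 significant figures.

0.192

Compute ⟨x⟩ and ⟨x²⟩ separately, then (Δx)² = ⟨x²⟩ − ⟨x⟩².
On 0 ≤ x ≤ a (j ≠ l): ∫sin²(jπx/a) dx = a/2, ∫sin(jπx/a)·sin(lπx/a) dx = 0; diagonal moments ∫x·sin²(jπx/a) dx = a²/4, ∫x²·sin²(jπx/a) dx = a³·(1/6 − 1/(4j²π²)); cross terms ∫x·sin(jπx/a)·sin(lπx/a) dx = 0 for j + l even and −4jla²/(π²(j² − l²)²) for j + l odd, ∫x²·sin(jπx/a)·sin(lπx/a) dx = (−1)^(j+l)·4jla³/(π²(j² − l²)²); higher powers the same way via product-to-sum and parts.
Normalization: ∫|Ψ|² dx = 2.0846.
⟨x⟩ = 0.81000 and ⟨x²⟩ = 0.84786.
(Δx)² = 0.84786 − (0.81000)² = 0.19176.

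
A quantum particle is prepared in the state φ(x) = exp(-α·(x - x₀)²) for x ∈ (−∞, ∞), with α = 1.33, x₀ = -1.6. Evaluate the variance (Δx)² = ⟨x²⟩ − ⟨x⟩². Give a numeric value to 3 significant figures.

0.188

Compute ⟨x⟩ and ⟨x²⟩ separately, then (Δx)² = ⟨x²⟩ − ⟨x⟩².
Gaussian moments (u = x − x₀): ∫u^(2j)·e^(−2αu²) du = (2j−1)!!/(4α)^j · √(π/(2α)), odd powers integrate to 0; here √(π/(2α)) = 1.0868.
Normalization: ∫|φ|² dx = 1.0868.
⟨x⟩ = -1.6000 and ⟨x²⟩ = 2.7480.
(Δx)² = 2.7480 − (-1.6000)² = 0.18797.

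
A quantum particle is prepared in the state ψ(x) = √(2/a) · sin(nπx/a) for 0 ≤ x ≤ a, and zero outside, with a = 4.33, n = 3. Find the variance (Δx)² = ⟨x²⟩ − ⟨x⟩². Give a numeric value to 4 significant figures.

Compute ⟨x⟩ and ⟨x²⟩ separately, then (Δx)² = ⟨x²⟩ − ⟨x⟩².
With sin²θ = (1 − cos2θ)/2 on 0 ≤ x ≤ a: ∫sin²(nπx/a) dx = a/2, ∫x·sin²(nπx/a) dx = a²/4, ∫x²·sin²(nπx/a) dx = a³·(1/6 − 1/(4n²π²)); higher powers xᵏ the same way, integrating xᵏ·cos(2nπx/a) by parts.
⟨x⟩ = 2.1650 and ⟨x²⟩ = 6.1441.
(Δx)² = 6.1441 − (2.1650)² = 1.4569.

1.457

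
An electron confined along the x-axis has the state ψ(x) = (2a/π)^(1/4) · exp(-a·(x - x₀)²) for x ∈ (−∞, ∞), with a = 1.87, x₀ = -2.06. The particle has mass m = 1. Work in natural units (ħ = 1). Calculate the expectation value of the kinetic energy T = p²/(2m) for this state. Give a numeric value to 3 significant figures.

0.935

T = −(ħ²/2m) d²/dx², so ⟨T⟩ = −(ħ²/2m) ∫ ψ*·ψ'' dx; with m = 1.
Gaussian moments (u = x − x₀): ∫u^(2j)·e^(−2au²) du = (2j−1)!!/(4a)^j · √(π/(2a)), odd powers integrate to 0; here √(π/(2a)) = 0.91651. Derivatives: d/dx e^(−au²) = −2au·e^(−au²), d²/dx² e^(−au²) = (4a²u² − 2a)·e^(−au²).
⟨T⟩ = 0.93500.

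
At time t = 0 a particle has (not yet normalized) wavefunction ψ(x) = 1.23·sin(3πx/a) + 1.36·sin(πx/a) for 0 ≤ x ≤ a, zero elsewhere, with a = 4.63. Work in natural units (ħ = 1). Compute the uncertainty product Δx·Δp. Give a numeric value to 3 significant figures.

Δx = √(⟨x²⟩−⟨x⟩²), Δp = √(⟨p²⟩−⟨p⟩²).
On 0 ≤ x ≤ a (j ≠ l): ∫sin²(jπx/a) dx = a/2, ∫sin(jπx/a)·sin(lπx/a) dx = 0; diagonal moments ∫x·sin²(jπx/a) dx = a²/4, ∫x²·sin²(jπx/a) dx = a³·(1/6 − 1/(4j²π²)); cross terms ∫x·sin(jπx/a)·sin(lπx/a) dx = 0 for j + l even and −4jla²/(π²(j² − l²)²) for j + l odd, ∫x²·sin(jπx/a)·sin(lπx/a) dx = (−1)^(j+l)·4jla³/(π²(j² − l²)²); higher powers the same way via product-to-sum and parts. d²/dx² sin(jπx/a) = −(jπ/a)²·sin(jπx/a); on 0 ≤ x ≤ a, ∫sin²(jπx/a) dx = a/2 and ∫sin(jπx/a)·sin(lπx/a) dx = 0 for j ≠ l, so only diagonal terms survive in ∫|ψ|² and ∫ψ·ψ″; ∫ψ·ψ′ dx = [ψ²/2] between the walls = 0.
Normalization: ∫|ψ|² dx = 7.7842.
⟨x⟩ = 2.3150, ⟨x²⟩ = 7.3044 ⇒ Δx = 1.3947.
⟨p⟩ = 0.0000, ⟨p²⟩ = 2.1176 ⇒ Δp = 1.4552.
Δx·Δp = 2.0295.

2.03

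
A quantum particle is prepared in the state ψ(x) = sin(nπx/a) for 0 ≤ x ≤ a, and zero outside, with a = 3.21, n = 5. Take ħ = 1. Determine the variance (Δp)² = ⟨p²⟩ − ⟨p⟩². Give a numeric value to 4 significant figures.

23.95

Compute ⟨p⟩ and ⟨p²⟩ separately; (Δp)² = ⟨p²⟩ − ⟨p⟩².
d/dx sin(nπx/a) = (nπ/a)·cos(nπx/a) and d²/dx² sin(nπx/a) = −(nπ/a)²·sin(nπx/a); on 0 ≤ x ≤ a, ∫sin²(nπx/a) dx = a/2 and ∫sin(nπx/a)·cos(nπx/a) dx = 0.
Normalization: ∫|ψ|² dx = 1.6050.
⟨p⟩ = 0.0000 and ⟨p²⟩ = 23.946.
(Δp)² = 23.946 − (0.0000)² = 23.946.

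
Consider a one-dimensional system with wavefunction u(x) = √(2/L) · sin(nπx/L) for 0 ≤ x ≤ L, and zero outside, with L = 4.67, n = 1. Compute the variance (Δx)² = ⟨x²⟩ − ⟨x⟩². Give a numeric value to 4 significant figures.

Compute ⟨x⟩ and ⟨x²⟩ separately, then (Δx)² = ⟨x²⟩ − ⟨x⟩².
With sin²θ = (1 − cos2θ)/2 on 0 ≤ x ≤ L: ∫sin²(nπx/L) dx = L/2, ∫x·sin²(nπx/L) dx = L²/4, ∫x²·sin²(nπx/L) dx = L³·(1/6 − 1/(4n²π²)); higher powers xᵏ the same way, integrating xᵏ·cos(2nπx/L) by parts.
⟨x⟩ = 2.3350 and ⟨x²⟩ = 6.1648.
(Δx)² = 6.1648 − (2.3350)² = 0.71256.

0.7126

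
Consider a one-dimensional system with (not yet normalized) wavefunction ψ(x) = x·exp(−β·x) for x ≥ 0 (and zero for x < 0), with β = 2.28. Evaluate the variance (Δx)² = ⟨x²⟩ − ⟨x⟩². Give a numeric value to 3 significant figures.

Compute ⟨x⟩ and ⟨x²⟩ separately, then (Δx)² = ⟨x²⟩ − ⟨x⟩².
Every integrand reduces to terms xʲ·e^(−2βx) on [0, ∞); use ∫₀^∞ xʲ·e^(−2βx) dx = j!/(2β)^(j+1).
Normalization: ∫|ψ|² dx = 0.021093.
⟨x⟩ = 0.65789 and ⟨x²⟩ = 0.57710.
(Δx)² = 0.57710 − (0.65789)² = 0.14428.

0.144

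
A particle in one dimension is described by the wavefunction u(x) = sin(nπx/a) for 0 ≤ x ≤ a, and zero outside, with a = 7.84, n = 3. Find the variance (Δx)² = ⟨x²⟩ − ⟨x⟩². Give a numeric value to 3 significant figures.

Compute ⟨x⟩ and ⟨x²⟩ separately, then (Δx)² = ⟨x²⟩ − ⟨x⟩².
With sin²θ = (1 − cos2θ)/2 on 0 ≤ x ≤ a: ∫sin²(nπx/a) dx = a/2, ∫x·sin²(nπx/a) dx = a²/4, ∫x²·sin²(nπx/a) dx = a³·(1/6 − 1/(4n²π²)); higher powers xᵏ the same way, integrating xᵏ·cos(2nπx/a) by parts.
Normalization: ∫|u|² dx = 3.9200.
⟨x⟩ = 3.9200 and ⟨x²⟩ = 20.143.
(Δx)² = 20.143 − (3.9200)² = 4.7761.

4.78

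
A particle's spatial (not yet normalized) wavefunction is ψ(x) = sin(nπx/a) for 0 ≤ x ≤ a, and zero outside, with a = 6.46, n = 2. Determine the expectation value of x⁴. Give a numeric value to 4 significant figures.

⟨x⁴⟩ = ∫ x⁴·|ψ|² dx / ∫|ψ|² dx (integrals over the domain).
With sin²θ = (1 − cos2θ)/2 on 0 ≤ x ≤ a: ∫sin²(nπx/a) dx = a/2, ∫x·sin²(nπx/a) dx = a²/4, ∫x²·sin²(nπx/a) dx = a³·(1/6 − 1/(4n²π²)); higher powers xᵏ the same way, integrating xᵏ·cos(2nπx/a) by parts.
State is unnormalized: ∫|ψ|² dx = 3.2300, and ∫ψ*·x⁴·ψ dx = 987.95, so ⟨x⁴⟩ = 987.95 / 3.2300.
⟨x⁴⟩ = 305.87.

305.9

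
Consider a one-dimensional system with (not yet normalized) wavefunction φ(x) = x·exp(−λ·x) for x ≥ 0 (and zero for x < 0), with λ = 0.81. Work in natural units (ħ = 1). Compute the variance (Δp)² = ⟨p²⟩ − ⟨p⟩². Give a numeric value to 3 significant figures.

Compute ⟨p⟩ and ⟨p²⟩ separately; (Δp)² = ⟨p²⟩ − ⟨p⟩².
Differentiate x·exp(−λ·x) with the product rule; every integrand then reduces to terms xʲ·e^(−2λx) on [0, ∞), with ∫₀^∞ xʲ·e^(−2λx) dx = j!/(2λ)^(j+1).
Normalization: ∫|φ|² dx = 0.47042.
⟨p⟩ = 0.0000 and ⟨p²⟩ = 0.65610.
(Δp)² = 0.65610 − (0.0000)² = 0.65610.

0.656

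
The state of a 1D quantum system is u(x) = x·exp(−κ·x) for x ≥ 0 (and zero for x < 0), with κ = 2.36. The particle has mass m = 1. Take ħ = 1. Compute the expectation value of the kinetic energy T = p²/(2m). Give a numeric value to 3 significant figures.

2.78

T = −(ħ²/2m) d²/dx², so ⟨T⟩ = −(ħ²/2m) ∫ u*·u'' dx / ∫|u|² dx; with m = 1.
Differentiate x·exp(−κ·x) with the product rule; every integrand then reduces to terms xʲ·e^(−2κx) on [0, ∞), with ∫₀^∞ xʲ·e^(−2κx) dx = j!/(2κ)^(j+1).
State is unnormalized: ∫|u|² dx = 0.019020, and ∫u*·(−ħ²/2m · u'') dx = 0.052966, so ⟨T⟩ = 0.052966 / 0.019020.
⟨T⟩ = 2.7848.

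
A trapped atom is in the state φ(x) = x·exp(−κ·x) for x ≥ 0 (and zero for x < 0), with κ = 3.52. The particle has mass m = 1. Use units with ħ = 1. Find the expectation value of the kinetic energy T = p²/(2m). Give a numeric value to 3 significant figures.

T = −(ħ²/2m) d²/dx², so ⟨T⟩ = −(ħ²/2m) ∫ φ*·φ'' dx / ∫|φ|² dx; with m = 1.
Differentiate x·exp(−κ·x) with the product rule; every integrand then reduces to terms xʲ·e^(−2κx) on [0, ∞), with ∫₀^∞ xʲ·e^(−2κx) dx = j!/(2κ)^(j+1).
State is unnormalized: ∫|φ|² dx = 0.0057321, and ∫φ*·(−ħ²/2m · φ'') dx = 0.035511, so ⟨T⟩ = 0.035511 / 0.0057321.
⟨T⟩ = 6.1952.

6.20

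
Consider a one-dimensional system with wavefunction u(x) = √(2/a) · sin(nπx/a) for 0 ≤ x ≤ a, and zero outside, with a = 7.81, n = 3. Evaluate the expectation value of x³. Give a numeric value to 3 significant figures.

⟨x³⟩ = ∫ x³·|u|² dx (integrals over the domain).
With sin²θ = (1 − cos2θ)/2 on 0 ≤ x ≤ a: ∫sin²(nπx/a) dx = a/2, ∫x·sin²(nπx/a) dx = a²/4, ∫x²·sin²(nπx/a) dx = a³·(1/6 − 1/(4n²π²)); higher powers xᵏ the same way, integrating xᵏ·cos(2nπx/a) by parts.
⟨x³⟩ = 115.07.

115.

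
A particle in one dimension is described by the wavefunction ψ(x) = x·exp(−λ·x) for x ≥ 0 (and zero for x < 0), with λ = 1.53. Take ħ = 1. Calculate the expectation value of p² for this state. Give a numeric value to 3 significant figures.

2.34

p² ψ = −ħ² d²ψ/dx²; ⟨p²⟩ = −ħ² ∫ ψ*·ψ'' dx / ∫|ψ|² dx.
Differentiate x·exp(−λ·x) with the product rule; every integrand then reduces to terms xʲ·e^(−2λx) on [0, ∞), with ∫₀^∞ xʲ·e^(−2λx) dx = j!/(2λ)^(j+1).
State is unnormalized: ∫|ψ|² dx = 0.069802, and ∫ψ*·(−ħ² ψ'') dx = 0.16340, so ⟨p²⟩ = 0.16340 / 0.069802.
⟨p²⟩ = 2.3409.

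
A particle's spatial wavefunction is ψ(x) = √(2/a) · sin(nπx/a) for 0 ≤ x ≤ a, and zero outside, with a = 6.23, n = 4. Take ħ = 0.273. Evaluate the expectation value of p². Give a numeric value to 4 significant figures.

0.3032

p² ψ = −ħ² d²ψ/dx²; ⟨p²⟩ = −ħ² ∫ ψ*·ψ'' dx.
d/dx sin(nπx/a) = (nπ/a)·cos(nπx/a) and d²/dx² sin(nπx/a) = −(nπ/a)²·sin(nπx/a); on 0 ≤ x ≤ a, ∫sin²(nπx/a) dx = a/2 and ∫sin(nπx/a)·cos(nπx/a) dx = 0.
⟨p²⟩ = 0.30323.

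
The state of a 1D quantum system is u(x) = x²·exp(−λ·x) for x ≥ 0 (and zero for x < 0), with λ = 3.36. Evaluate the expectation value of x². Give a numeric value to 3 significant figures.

0.664

⟨x²⟩ = ∫ x²·|u|² dx / ∫|u|² dx (integrals over the domain).
Every integrand reduces to terms xʲ·e^(−2λx) on [0, ∞); use ∫₀^∞ xʲ·e^(−2λx) dx = j!/(2λ)^(j+1).
State is unnormalized: ∫|u|² dx = 0.0017513, and ∫u*·x²·u dx = 0.0011634, so ⟨x²⟩ = 0.0011634 / 0.0017513.
⟨x²⟩ = 0.66433.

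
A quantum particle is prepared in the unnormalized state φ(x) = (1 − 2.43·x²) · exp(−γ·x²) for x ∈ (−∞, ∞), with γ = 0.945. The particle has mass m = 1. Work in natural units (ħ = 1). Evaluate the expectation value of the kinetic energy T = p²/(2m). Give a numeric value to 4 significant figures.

T = −(ħ²/2m) d²/dx², so ⟨T⟩ = −(ħ²/2m) ∫ φ*·φ'' dx / ∫|φ|² dx; with m = 1.
Expand each integrand as polynomial × e^(−2γx²) and use ∫x^(2j)·e^(−2γx²) dx = (2j−1)!!/(4γ)^j · √(π/(2γ)), odd powers → 0; here √(π/(2γ)) = 1.2893. Differentiate with the product rule, d/dx e^(−γx²) = −2γx·e^(−γx²).
State is unnormalized: ∫|φ|² dx = 1.2301, and ∫φ*·(−ħ²/2m · φ'') dx = 3.1547, so ⟨T⟩ = 3.1547 / 1.2301.
⟨T⟩ = 2.5646.

2.565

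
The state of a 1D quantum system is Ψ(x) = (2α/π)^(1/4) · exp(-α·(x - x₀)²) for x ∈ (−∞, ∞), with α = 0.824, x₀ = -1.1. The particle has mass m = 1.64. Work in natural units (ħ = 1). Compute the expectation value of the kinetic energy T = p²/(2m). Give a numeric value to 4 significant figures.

0.2512

T = −(ħ²/2m) d²/dx², so ⟨T⟩ = −(ħ²/2m) ∫ Ψ*·Ψ'' dx; with m = 1.64.
Gaussian moments (u = x − x₀): ∫u^(2j)·e^(−2αu²) du = (2j−1)!!/(4α)^j · √(π/(2α)), odd powers integrate to 0; here √(π/(2α)) = 1.3807. Derivatives: d/dx e^(−αu²) = −2αu·e^(−αu²), d²/dx² e^(−αu²) = (4α²u² − 2α)·e^(−αu²).
⟨T⟩ = 0.25122.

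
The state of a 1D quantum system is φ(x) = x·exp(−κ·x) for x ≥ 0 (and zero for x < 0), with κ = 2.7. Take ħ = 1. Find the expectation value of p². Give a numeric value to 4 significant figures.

7.290

p² φ = −ħ² d²φ/dx²; ⟨p²⟩ = −ħ² ∫ φ*·φ'' dx / ∫|φ|² dx.
Differentiate x·exp(−κ·x) with the product rule; every integrand then reduces to terms xʲ·e^(−2κx) on [0, ∞), with ∫₀^∞ xʲ·e^(−2κx) dx = j!/(2κ)^(j+1).
State is unnormalized: ∫|φ|² dx = 0.012701, and ∫φ*·(−ħ² φ'') dx = 0.092593, so ⟨p²⟩ = 0.092593 / 0.012701.
⟨p²⟩ = 7.2900.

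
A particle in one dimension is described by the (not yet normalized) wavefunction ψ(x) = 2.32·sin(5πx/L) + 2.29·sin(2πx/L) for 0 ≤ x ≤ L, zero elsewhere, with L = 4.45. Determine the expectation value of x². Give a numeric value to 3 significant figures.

6.09

⟨x²⟩ = ∫ x²·|ψ|² dx / ∫|ψ|² dx (integrals over the domain).
On 0 ≤ x ≤ L (j ≠ l): ∫sin²(jπx/L) dx = L/2, ∫sin(jπx/L)·sin(lπx/L) dx = 0; diagonal moments ∫x·sin²(jπx/L) dx = L²/4, ∫x²·sin²(jπx/L) dx = L³·(1/6 − 1/(4j²π²)); cross terms ∫x·sin(jπx/L)·sin(lπx/L) dx = 0 for j + l even and −4jlL²/(π²(j² − l²)²) for j + l odd, ∫x²·sin(jπx/L)·sin(lπx/L) dx = (−1)^(j+l)·4jlL³/(π²(j² − l²)²); higher powers the same way via product-to-sum and parts.
State is unnormalized: ∫|ψ|² dx = 23.644, and ∫ψ*·x²·ψ dx = 144.06, so ⟨x²⟩ = 144.06 / 23.644.
⟨x²⟩ = 6.0928.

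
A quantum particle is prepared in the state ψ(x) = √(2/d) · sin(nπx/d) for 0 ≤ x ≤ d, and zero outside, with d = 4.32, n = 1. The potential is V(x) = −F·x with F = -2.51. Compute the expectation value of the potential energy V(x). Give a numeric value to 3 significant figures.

⟨V⟩ = ∫ V(x)·|ψ|² dx.
With sin²θ = (1 − cos2θ)/2 on 0 ≤ x ≤ d: ∫sin²(nπx/d) dx = d/2, ∫x·sin²(nπx/d) dx = d²/4, ∫x²·sin²(nπx/d) dx = d³·(1/6 − 1/(4n²π²)); higher powers xᵏ the same way, integrating xᵏ·cos(2nπx/d) by parts.
⟨V⟩ = 5.4216.

5.42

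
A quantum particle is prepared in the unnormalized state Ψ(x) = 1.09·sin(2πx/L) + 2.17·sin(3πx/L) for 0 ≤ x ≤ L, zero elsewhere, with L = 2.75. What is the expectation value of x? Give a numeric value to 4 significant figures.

⟨x⟩ = ∫ x·|Ψ|² dx / ∫|Ψ|² dx (integrals over the domain).
On 0 ≤ x ≤ L (j ≠ l): ∫sin²(jπx/L) dx = L/2, ∫sin(jπx/L)·sin(lπx/L) dx = 0; diagonal moments ∫x·sin²(jπx/L) dx = L²/4, ∫x²·sin²(jπx/L) dx = L³·(1/6 − 1/(4j²π²)); cross terms ∫x·sin(jπx/L)·sin(lπx/L) dx = 0 for j + l even and −4jlL²/(π²(j² − l²)²) for j + l odd, ∫x²·sin(jπx/L)·sin(lπx/L) dx = (−1)^(j+l)·4jlL³/(π²(j² − l²)²); higher powers the same way via product-to-sum and parts.
State is unnormalized: ∫|Ψ|² dx = 8.1084, and ∫Ψ*·x·Ψ dx = 7.6692, so ⟨x⟩ = 7.6692 / 8.1084.
⟨x⟩ = 0.94584.

0.9458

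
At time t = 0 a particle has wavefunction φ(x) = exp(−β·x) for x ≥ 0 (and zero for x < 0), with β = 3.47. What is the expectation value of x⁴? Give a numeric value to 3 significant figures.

0.0103

⟨x⁴⟩ = ∫ x⁴·|φ|² dx / ∫|φ|² dx (integrals over the domain).
Every integrand reduces to terms xʲ·e^(−2βx) on [0, ∞); use ∫₀^∞ xʲ·e^(−2βx) dx = j!/(2β)^(j+1).
State is unnormalized: ∫|φ|² dx = 0.14409, and ∫φ*·x⁴·φ dx = 0.0014908, so ⟨x⁴⟩ = 0.0014908 / 0.14409.
⟨x⁴⟩ = 0.010346.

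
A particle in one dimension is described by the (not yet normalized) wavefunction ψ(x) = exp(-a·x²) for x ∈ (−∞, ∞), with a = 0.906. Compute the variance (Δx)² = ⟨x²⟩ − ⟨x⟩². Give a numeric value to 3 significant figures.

Compute ⟨x⟩ and ⟨x²⟩ separately, then (Δx)² = ⟨x²⟩ − ⟨x⟩².
Gaussian moments: ∫x^(2j)·e^(−2ax²) dx = (2j−1)!!/(4a)^j · √(π/(2a)), odd powers integrate to 0; here √(π/(2a)) = 1.3167.
Normalization: ∫|ψ|² dx = 1.3167.
⟨x⟩ = 0.0000 and ⟨x²⟩ = 0.27594.
(Δx)² = 0.27594 − (0.0000)² = 0.27594.

0.276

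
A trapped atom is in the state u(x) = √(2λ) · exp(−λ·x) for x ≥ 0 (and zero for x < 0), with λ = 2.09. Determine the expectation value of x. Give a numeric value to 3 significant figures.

⟨x⟩ = ∫ x·|u|² dx (integrals over the domain).
Every integrand reduces to terms xʲ·e^(−2λx) on [0, ∞); use ∫₀^∞ xʲ·e^(−2λx) dx = j!/(2λ)^(j+1).
⟨x⟩ = 0.23923.

0.239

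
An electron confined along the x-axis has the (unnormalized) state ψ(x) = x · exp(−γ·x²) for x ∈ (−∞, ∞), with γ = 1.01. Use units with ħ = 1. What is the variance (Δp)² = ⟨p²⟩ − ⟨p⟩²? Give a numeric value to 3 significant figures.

3.03

Compute ⟨p⟩ and ⟨p²⟩ separately; (Δp)² = ⟨p²⟩ − ⟨p⟩².
Expand each integrand as polynomial × e^(−2γx²) and use ∫x^(2j)·e^(−2γx²) dx = (2j−1)!!/(4γ)^j · √(π/(2γ)), odd powers → 0; here √(π/(2γ)) = 1.2471. Differentiate with the product rule, d/dx e^(−γx²) = −2γx·e^(−γx²).
Normalization: ∫|ψ|² dx = 0.30869.
⟨p⟩ = 0.0000 and ⟨p²⟩ = 3.0300.
(Δp)² = 3.0300 − (0.0000)² = 3.0300.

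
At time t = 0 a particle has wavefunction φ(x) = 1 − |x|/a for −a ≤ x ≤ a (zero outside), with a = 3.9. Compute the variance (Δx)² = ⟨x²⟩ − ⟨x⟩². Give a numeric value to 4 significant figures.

Compute ⟨x⟩ and ⟨x²⟩ separately, then (Δx)² = ⟨x²⟩ − ⟨x⟩².
φ is even, so ∫ over [−a, a] = 2∫₀ᵃ with φ = 1 − x/a there: ∫₀ᵃ (1 − x/a)² dx = a/3, ∫₀ᵃ x²(1 − x/a)² dx = a³/30, ∫₀ᵃ x⁴(1 − x/a)² dx = a⁵/105.
Normalization: ∫|φ|² dx = 2.6000.
⟨x⟩ = 0.0000 and ⟨x²⟩ = 1.5210.
(Δx)² = 1.5210 − (0.0000)² = 1.5210.

1.521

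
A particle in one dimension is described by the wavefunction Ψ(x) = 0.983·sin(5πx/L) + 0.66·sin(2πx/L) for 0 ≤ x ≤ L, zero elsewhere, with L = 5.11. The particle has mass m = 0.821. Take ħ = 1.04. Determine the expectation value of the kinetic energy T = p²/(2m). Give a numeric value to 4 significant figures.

T = −(ħ²/2m) d²/dx², so ⟨T⟩ = −(ħ²/2m) ∫ Ψ*·Ψ'' dx / ∫|Ψ|² dx; with m = 0.821.
d²/dx² sin(jπx/L) = −(jπ/L)²·sin(jπx/L); on 0 ≤ x ≤ L, ∫sin²(jπx/L) dx = L/2 and ∫sin(jπx/L)·sin(lπx/L) dx = 0 for j ≠ l, so only diagonal terms survive in ∫|Ψ|² and ∫Ψ·Ψ″; ∫Ψ·Ψ′ dx = [Ψ²/2] between the walls = 0.
State is unnormalized: ∫|Ψ|² dx = 3.5818, and ∫Ψ*·(−ħ²/2m · Ψ'') dx = 16.475, so ⟨T⟩ = 16.475 / 3.5818.
⟨T⟩ = 4.5997.

4.600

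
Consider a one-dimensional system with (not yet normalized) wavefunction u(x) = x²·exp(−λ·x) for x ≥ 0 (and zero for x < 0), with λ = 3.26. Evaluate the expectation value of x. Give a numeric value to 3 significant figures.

⟨x⟩ = ∫ x·|u|² dx / ∫|u|² dx (integrals over the domain).
Every integrand reduces to terms xʲ·e^(−2λx) on [0, ∞); use ∫₀^∞ xʲ·e^(−2λx) dx = j!/(2λ)^(j+1).
State is unnormalized: ∫|u|² dx = 0.0020369, and ∫u*·x·u dx = 0.0015621, so ⟨x⟩ = 0.0015621 / 0.0020369.
⟨x⟩ = 0.76687.

0.767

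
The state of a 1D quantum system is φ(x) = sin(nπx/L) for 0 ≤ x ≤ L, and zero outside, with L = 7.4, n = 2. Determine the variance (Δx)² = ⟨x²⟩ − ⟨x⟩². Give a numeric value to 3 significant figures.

Compute ⟨x⟩ and ⟨x²⟩ separately, then (Δx)² = ⟨x²⟩ − ⟨x⟩².
With sin²θ = (1 − cos2θ)/2 on 0 ≤ x ≤ L: ∫sin²(nπx/L) dx = L/2, ∫x·sin²(nπx/L) dx = L²/4, ∫x²·sin²(nπx/L) dx = L³·(1/6 − 1/(4n²π²)); higher powers xᵏ the same way, integrating xᵏ·cos(2nπx/L) by parts.
Normalization: ∫|φ|² dx = 3.7000.
⟨x⟩ = 3.7000 and ⟨x²⟩ = 17.560.
(Δx)² = 17.560 − (3.7000)² = 3.8698.

3.87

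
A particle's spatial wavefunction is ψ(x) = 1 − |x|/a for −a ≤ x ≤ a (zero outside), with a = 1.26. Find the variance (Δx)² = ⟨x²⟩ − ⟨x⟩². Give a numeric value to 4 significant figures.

0.1588

Compute ⟨x⟩ and ⟨x²⟩ separately, then (Δx)² = ⟨x²⟩ − ⟨x⟩².
ψ is even, so ∫ over [−a, a] = 2∫₀ᵃ with ψ = 1 − x/a there: ∫₀ᵃ (1 − x/a)² dx = a/3, ∫₀ᵃ x²(1 − x/a)² dx = a³/30, ∫₀ᵃ x⁴(1 − x/a)² dx = a⁵/105.
Normalization: ∫|ψ|² dx = 0.84000.
⟨x⟩ = 0.0000 and ⟨x²⟩ = 0.15876.
(Δx)² = 0.15876 − (0.0000)² = 0.15876.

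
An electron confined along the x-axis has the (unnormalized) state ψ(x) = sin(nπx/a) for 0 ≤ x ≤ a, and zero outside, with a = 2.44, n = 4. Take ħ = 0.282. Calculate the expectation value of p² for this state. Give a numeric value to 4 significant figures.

p² ψ = −ħ² d²ψ/dx²; ⟨p²⟩ = −ħ² ∫ ψ*·ψ'' dx / ∫|ψ|² dx.
d/dx sin(nπx/a) = (nπ/a)·cos(nπx/a) and d²/dx² sin(nπx/a) = −(nπ/a)²·sin(nπx/a); on 0 ≤ x ≤ a, ∫sin²(nπx/a) dx = a/2 and ∫sin(nπx/a)·cos(nπx/a) dx = 0.
State is unnormalized: ∫|ψ|² dx = 1.2200, and ∫ψ*·(−ħ² ψ'') dx = 2.5733, so ⟨p²⟩ = 2.5733 / 1.2200.
⟨p²⟩ = 2.1093.

2.109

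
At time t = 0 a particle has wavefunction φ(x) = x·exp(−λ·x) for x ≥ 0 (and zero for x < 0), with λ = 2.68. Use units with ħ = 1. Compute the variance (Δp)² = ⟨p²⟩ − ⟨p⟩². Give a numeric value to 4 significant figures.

7.182

Compute ⟨p⟩ and ⟨p²⟩ separately; (Δp)² = ⟨p²⟩ − ⟨p⟩².
Differentiate x·exp(−λ·x) with the product rule; every integrand then reduces to terms xʲ·e^(−2λx) on [0, ∞), with ∫₀^∞ xʲ·e^(−2λx) dx = j!/(2λ)^(j+1).
Normalization: ∫|φ|² dx = 0.012988.
⟨p⟩ = 0.0000 and ⟨p²⟩ = 7.1824.
(Δp)² = 7.1824 − (0.0000)² = 7.1824.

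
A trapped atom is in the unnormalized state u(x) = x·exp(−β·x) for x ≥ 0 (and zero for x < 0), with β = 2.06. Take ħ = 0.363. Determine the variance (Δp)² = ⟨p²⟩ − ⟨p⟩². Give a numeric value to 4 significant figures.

0.5592

Compute ⟨p⟩ and ⟨p²⟩ separately; (Δp)² = ⟨p²⟩ − ⟨p⟩².
Differentiate x·exp(−β·x) with the product rule; every integrand then reduces to terms xʲ·e^(−2βx) on [0, ∞), with ∫₀^∞ xʲ·e^(−2βx) dx = j!/(2β)^(j+1).
Normalization: ∫|u|² dx = 0.028598.
⟨p⟩ = 0.0000 and ⟨p²⟩ = 0.55917.
(Δp)² = 0.55917 − (0.0000)² = 0.55917.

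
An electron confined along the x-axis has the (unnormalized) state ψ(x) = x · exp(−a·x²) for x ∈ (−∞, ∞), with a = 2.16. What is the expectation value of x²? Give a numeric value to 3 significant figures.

⟨x²⟩ = ∫ x²·|ψ|² dx / ∫|ψ|² dx (integrals over the domain).
Expand each integrand as polynomial × e^(−2ax²) and use ∫x^(2j)·e^(−2ax²) dx = (2j−1)!!/(4a)^j · √(π/(2a)), odd powers → 0; here √(π/(2a)) = 0.85277.
State is unnormalized: ∫|ψ|² dx = 0.098700, and ∫ψ*·x²·ψ dx = 0.034271, so ⟨x²⟩ = 0.034271 / 0.098700.
⟨x²⟩ = 0.34722.

0.347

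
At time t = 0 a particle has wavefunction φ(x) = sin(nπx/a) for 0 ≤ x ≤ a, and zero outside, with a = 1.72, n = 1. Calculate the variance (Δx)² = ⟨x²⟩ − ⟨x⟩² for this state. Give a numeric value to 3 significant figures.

Compute ⟨x⟩ and ⟨x²⟩ separately, then (Δx)² = ⟨x²⟩ − ⟨x⟩².
With sin²θ = (1 − cos2θ)/2 on 0 ≤ x ≤ a: ∫sin²(nπx/a) dx = a/2, ∫x·sin²(nπx/a) dx = a²/4, ∫x²·sin²(nπx/a) dx = a³·(1/6 − 1/(4n²π²)); higher powers xᵏ the same way, integrating xᵏ·cos(2nπx/a) by parts.
Normalization: ∫|φ|² dx = 0.86000.
⟨x⟩ = 0.86000 and ⟨x²⟩ = 0.83626.
(Δx)² = 0.83626 − (0.86000)² = 0.096659.

0.0967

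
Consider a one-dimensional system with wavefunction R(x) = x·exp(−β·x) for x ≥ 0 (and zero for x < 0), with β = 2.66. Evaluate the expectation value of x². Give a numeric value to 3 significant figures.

⟨x²⟩ = ∫ x²·|R|² dx / ∫|R|² dx (integrals over the domain).
Every integrand reduces to terms xʲ·e^(−2βx) on [0, ∞); use ∫₀^∞ xʲ·e^(−2βx) dx = j!/(2β)^(j+1).
State is unnormalized: ∫|R|² dx = 0.013283, and ∫R*·x²·R dx = 0.0056319, so ⟨x²⟩ = 0.0056319 / 0.013283.
⟨x²⟩ = 0.42399.

0.424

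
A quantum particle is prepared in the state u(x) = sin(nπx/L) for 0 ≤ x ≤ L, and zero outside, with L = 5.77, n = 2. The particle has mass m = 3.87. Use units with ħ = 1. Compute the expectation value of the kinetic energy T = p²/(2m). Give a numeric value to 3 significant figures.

0.153

T = −(ħ²/2m) d²/dx², so ⟨T⟩ = −(ħ²/2m) ∫ u*·u'' dx / ∫|u|² dx; with m = 3.87.
d/dx sin(nπx/L) = (nπ/L)·cos(nπx/L) and d²/dx² sin(nπx/L) = −(nπ/L)²·sin(nπx/L); on 0 ≤ x ≤ L, ∫sin²(nπx/L) dx = L/2 and ∫sin(nπx/L)·cos(nπx/L) dx = 0.
State is unnormalized: ∫|u|² dx = 2.8850, and ∫u*·(−ħ²/2m · u'') dx = 0.44199, so ⟨T⟩ = 0.44199 / 2.8850.
⟨T⟩ = 0.15320.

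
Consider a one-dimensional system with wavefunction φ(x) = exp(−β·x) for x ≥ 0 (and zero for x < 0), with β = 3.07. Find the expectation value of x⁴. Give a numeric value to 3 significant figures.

⟨x⁴⟩ = ∫ x⁴·|φ|² dx / ∫|φ|² dx (integrals over the domain).
Every integrand reduces to terms xʲ·e^(−2βx) on [0, ∞); use ∫₀^∞ xʲ·e^(−2βx) dx = j!/(2β)^(j+1).
State is unnormalized: ∫|φ|² dx = 0.16287, and ∫φ*·x⁴·φ dx = 0.0027502, so ⟨x⁴⟩ = 0.0027502 / 0.16287.
⟨x⁴⟩ = 0.016886.

0.0169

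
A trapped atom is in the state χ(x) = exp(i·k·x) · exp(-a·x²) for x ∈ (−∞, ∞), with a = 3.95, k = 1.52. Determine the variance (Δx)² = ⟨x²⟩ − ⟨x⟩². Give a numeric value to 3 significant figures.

Compute ⟨x⟩ and ⟨x²⟩ separately, then (Δx)² = ⟨x²⟩ − ⟨x⟩².
Gaussian moments: ∫x^(2j)·e^(−2ax²) dx = (2j−1)!!/(4a)^j · √(π/(2a)), odd powers integrate to 0; here √(π/(2a)) = 0.63061.
Normalization: ∫|χ|² dx = 0.63061.
⟨x⟩ = 0.0000 and ⟨x²⟩ = 0.063291.
(Δx)² = 0.063291 − (0.0000)² = 0.063291.

0.0633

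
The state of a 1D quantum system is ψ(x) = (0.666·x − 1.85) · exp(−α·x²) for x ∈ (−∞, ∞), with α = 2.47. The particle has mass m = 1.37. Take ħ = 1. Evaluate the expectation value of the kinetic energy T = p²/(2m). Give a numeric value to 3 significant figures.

T = −(ħ²/2m) d²/dx², so ⟨T⟩ = −(ħ²/2m) ∫ ψ*·ψ'' dx / ∫|ψ|² dx; with m = 1.37.
Expand each integrand as polynomial × e^(−2αx²) and use ∫x^(2j)·e^(−2αx²) dx = (2j−1)!!/(4α)^j · √(π/(2α)), odd powers → 0; here √(π/(2α)) = 0.79746. Differentiate with the product rule, d/dx e^(−αx²) = −2αx·e^(−αx²).
State is unnormalized: ∫|ψ|² dx = 2.7651, and ∫ψ*·(−ħ²/2m · ψ'') dx = 2.5572, so ⟨T⟩ = 2.5572 / 2.7651.
⟨T⟩ = 0.92480.

0.925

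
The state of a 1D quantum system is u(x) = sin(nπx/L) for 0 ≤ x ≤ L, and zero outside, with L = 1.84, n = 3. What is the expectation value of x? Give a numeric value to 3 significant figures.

⟨x⟩ = ∫ x·|u|² dx / ∫|u|² dx (integrals over the domain).
With sin²θ = (1 − cos2θ)/2 on 0 ≤ x ≤ L: ∫sin²(nπx/L) dx = L/2, ∫x·sin²(nπx/L) dx = L²/4, ∫x²·sin²(nπx/L) dx = L³·(1/6 − 1/(4n²π²)); higher powers xᵏ the same way, integrating xᵏ·cos(2nπx/L) by parts.
State is unnormalized: ∫|u|² dx = 0.92000, and ∫u*·x·u dx = 0.84640, so ⟨x⟩ = 0.84640 / 0.92000.
⟨x⟩ = 0.92000.

0.920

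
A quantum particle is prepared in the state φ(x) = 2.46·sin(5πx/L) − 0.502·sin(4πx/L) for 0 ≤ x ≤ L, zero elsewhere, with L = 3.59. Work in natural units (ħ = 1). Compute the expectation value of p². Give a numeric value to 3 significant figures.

18.9

p² φ = −ħ² d²φ/dx²; ⟨p²⟩ = −ħ² ∫ φ*·φ'' dx / ∫|φ|² dx.
d²/dx² sin(jπx/L) = −(jπ/L)²·sin(jπx/L); on 0 ≤ x ≤ L, ∫sin²(jπx/L) dx = L/2 and ∫sin(jπx/L)·sin(lπx/L) dx = 0 for j ≠ l, so only diagonal terms survive in ∫|φ|² and ∫φ·φ″; ∫φ·φ′ dx = [φ²/2] between the walls = 0.
State is unnormalized: ∫|φ|² dx = 11.315, and ∫φ*·(−ħ² φ'') dx = 213.51, so ⟨p²⟩ = 213.51 / 11.315.
⟨p²⟩ = 18.869.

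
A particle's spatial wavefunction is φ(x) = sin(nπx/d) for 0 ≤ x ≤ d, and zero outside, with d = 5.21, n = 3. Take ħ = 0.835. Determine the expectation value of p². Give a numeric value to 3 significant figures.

p² φ = −ħ² d²φ/dx²; ⟨p²⟩ = −ħ² ∫ φ*·φ'' dx / ∫|φ|² dx.
d/dx sin(nπx/d) = (nπ/d)·cos(nπx/d) and d²/dx² sin(nπx/d) = −(nπ/d)²·sin(nπx/d); on 0 ≤ x ≤ d, ∫sin²(nπx/d) dx = d/2 and ∫sin(nπx/d)·cos(nπx/d) dx = 0.
State is unnormalized: ∫|φ|² dx = 2.6050, and ∫φ*·(−ħ² φ'') dx = 5.9436, so ⟨p²⟩ = 5.9436 / 2.6050.
⟨p²⟩ = 2.2816.

2.28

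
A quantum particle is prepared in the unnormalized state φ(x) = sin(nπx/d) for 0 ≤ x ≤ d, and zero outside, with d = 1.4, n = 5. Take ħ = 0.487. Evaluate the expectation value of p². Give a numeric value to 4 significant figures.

29.86

p² φ = −ħ² d²φ/dx²; ⟨p²⟩ = −ħ² ∫ φ*·φ'' dx / ∫|φ|² dx.
d/dx sin(nπx/d) = (nπ/d)·cos(nπx/d) and d²/dx² sin(nπx/d) = −(nπ/d)²·sin(nπx/d); on 0 ≤ x ≤ d, ∫sin²(nπx/d) dx = d/2 and ∫sin(nπx/d)·cos(nπx/d) dx = 0.
State is unnormalized: ∫|φ|² dx = 0.70000, and ∫φ*·(−ħ² φ'') dx = 20.900, so ⟨p²⟩ = 20.900 / 0.70000.
⟨p²⟩ = 29.857.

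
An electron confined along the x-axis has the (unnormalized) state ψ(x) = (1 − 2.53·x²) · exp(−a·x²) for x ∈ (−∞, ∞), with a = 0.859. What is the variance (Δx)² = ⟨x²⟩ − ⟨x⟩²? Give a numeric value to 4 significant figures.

Compute ⟨x⟩ and ⟨x²⟩ separately, then (Δx)² = ⟨x²⟩ − ⟨x⟩².
Expand each integrand as polynomial × e^(−2ax²) and use ∫x^(2j)·e^(−2ax²) dx = (2j−1)!!/(4a)^j · √(π/(2a)), odd powers → 0; here √(π/(2a)) = 1.3523.
Normalization: ∫|ψ|² dx = 1.5603.
⟨x⟩ = 0.0000 and ⟨x²⟩ = 1.1892.
(Δx)² = 1.1892 − (0.0000)² = 1.1892.

1.189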